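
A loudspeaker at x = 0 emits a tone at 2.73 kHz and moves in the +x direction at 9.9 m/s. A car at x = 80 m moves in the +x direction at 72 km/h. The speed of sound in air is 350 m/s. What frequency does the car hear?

2.65 kHz

72 km/h = 20 m/s.
The observer lies on the +x side, so the source is heading toward the observer and the observer is heading away from the source.
Both move, so f' = f · (v − v_o)/(v − v_s).
f' = 2.73 × (350 − 20)/(350 − 9.9) = 2.73 × 330/340.1 ≈ 2.65 kHz.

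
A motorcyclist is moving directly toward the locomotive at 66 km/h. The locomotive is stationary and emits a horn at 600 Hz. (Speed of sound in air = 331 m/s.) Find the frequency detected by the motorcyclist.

633 Hz

66 km/h = 18.33 m/s.
Moving observer, stationary source: f' = f · (v + v_o)/v.
f' = 600 × (331 + 18.33)/331 = 600 × 349.33/331 ≈ 633 Hz.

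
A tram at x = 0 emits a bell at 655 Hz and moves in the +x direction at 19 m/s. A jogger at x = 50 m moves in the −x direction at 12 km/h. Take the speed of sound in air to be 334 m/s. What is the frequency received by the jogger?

12 km/h = 3.333 m/s.
The observer lies on the +x side, so the source is heading toward the observer and the observer is heading toward the source.
With source approaching and observer approaching, f' = f · (v + v_o)/(v − v_s).
f' = 655 × (334 + 3.333)/(334 − 19) = 655 × 337.33/315 ≈ 701 Hz.

701 Hz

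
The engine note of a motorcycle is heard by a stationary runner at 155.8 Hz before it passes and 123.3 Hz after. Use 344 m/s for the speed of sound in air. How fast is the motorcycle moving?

40 m/s

f₁/f₂ = (v + v_s)/(v − v_s), so v_s = v · (f₁ − f₂)/(f₁ + f₂).
v_s = 344 × (155.8 − 123.3)/(155.8 + 123.3) = 344 × 32.5/279.1 ≈ 40 m/s.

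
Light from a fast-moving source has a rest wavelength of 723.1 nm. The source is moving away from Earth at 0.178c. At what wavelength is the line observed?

Relativistic Doppler for wavelength: λ' = λ₀ · √((1 + β)/(1 − β)).
λ' = 723.1 × √(1.1780/0.8220) = 723.1 × 1.19712 ≈ 865.6 nm.

865.6 nm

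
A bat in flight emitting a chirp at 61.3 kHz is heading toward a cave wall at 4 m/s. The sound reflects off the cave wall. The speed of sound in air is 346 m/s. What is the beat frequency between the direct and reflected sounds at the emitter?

The cave wall receives the sound from a moving source: f₁ = f₀ · v/(v − v_e) = 61.3 × 346/342 ≈ 62.017 kHz.
On the return leg the bat in flight is a moving observer: f₂ = f₁ · (v + v_e)/v = 62.017 × 350/346 ≈ 62.734 kHz.
Beat against the emitted tone (with f₀ = 61300 Hz): |f₂ − f₀| = 2v_e·f₀/(v − v_e) = 2 × 4 × 61300/342 ≈ 1434 Hz.

1434 Hz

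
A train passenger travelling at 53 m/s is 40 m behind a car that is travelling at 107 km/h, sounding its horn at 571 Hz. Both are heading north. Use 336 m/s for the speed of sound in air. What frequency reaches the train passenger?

107 km/h = 29.72 m/s.
The train passenger is behind, so the car is moving away from it while the train passenger is moving toward the car.
Both move, so f' = f · (v + v_o)/(v + v_s).
f' = 571 × (336 + 53)/(336 + 29.72) = 571 × 389/365.72 ≈ 607 Hz.

607 Hz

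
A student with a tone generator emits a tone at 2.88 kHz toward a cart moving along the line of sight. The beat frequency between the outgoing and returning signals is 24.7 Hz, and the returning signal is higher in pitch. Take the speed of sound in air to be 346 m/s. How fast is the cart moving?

1.48 m/s

Double Doppler shift off a moving reflector: f₂ = f₀ · (v + u)/(v − u) (u > 0 toward emitter).
Returning signal is higher, so f₂ = f₀ + Δf = 2880 + 24.7 = 2904.7 Hz.
Rearranging, u = v · (f₂ − f₀)/(f₂ + f₀) = 346 × 24.7/5784.7 ≈ 1.48 m/s.
So the cart is moving at 1.48 m/s toward the emitter.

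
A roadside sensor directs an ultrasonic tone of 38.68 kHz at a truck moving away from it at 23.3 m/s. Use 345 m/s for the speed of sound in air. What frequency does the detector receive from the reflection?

33.8 kHz

The truck first receives the wave as a moving observer: f₁ = f₀ · (v − u)/v = 38.68 × (345 − 23.3)/345 ≈ 36.1 kHz.
On reflection it acts as a source moving away from the stationary detector: f₂ = f₁ · v/(v + u) = 36.1 × 345/368.3 ≈ 33.8 kHz.
Equivalently f₂ = f₀ · (v − u)/(v + u).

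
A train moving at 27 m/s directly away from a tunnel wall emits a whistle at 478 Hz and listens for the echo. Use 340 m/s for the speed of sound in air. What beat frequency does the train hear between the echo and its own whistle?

The tunnel wall receives the sound from a moving source: f₁ = f₀ · v/(v + v_e) = 478 × 340/367 ≈ 442.8 Hz.
On the return leg the train is a moving observer: f₂ = f₁ · (v − v_e)/v = 442.8 × 313/340 ≈ 407.7 Hz.
Beat against the emitted tone: |f₂ − f₀| = 2v_e·f₀/(v + v_e) = 2 × 27 × 478/367 ≈ 70 Hz.

70 Hz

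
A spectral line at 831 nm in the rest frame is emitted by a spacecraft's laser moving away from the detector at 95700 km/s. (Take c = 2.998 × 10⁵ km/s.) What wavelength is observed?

1156.8 nm

β = v/c = 95700/299800 = 0.3192.
Relativistic Doppler for wavelength: λ' = λ₀ · √((1 + β)/(1 − β)).
λ' = 831 × √(1.3192/0.6808) = 831 × 1.39204 ≈ 1156.8 nm.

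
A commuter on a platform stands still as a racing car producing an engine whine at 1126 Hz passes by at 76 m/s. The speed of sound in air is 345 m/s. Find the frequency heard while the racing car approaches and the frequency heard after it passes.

1444 Hz approaching; 923 Hz receding

Approaching: f₁ = f · v/(v − v_s) = 1126 × 345/269 ≈ 1444 Hz.
Receding: f₂ = f · v/(v + v_s) = 1126 × 345/421 ≈ 923 Hz.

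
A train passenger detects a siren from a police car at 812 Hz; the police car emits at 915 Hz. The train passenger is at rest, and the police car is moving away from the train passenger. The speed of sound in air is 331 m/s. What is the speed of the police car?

f' = f · v/(v + v_s) ⇒ v_s = v · |1 − f/f'|.
v_s = 331 × |1 − 915/812| = 331 × 0.1268 ≈ 42 m/s.

42 m/s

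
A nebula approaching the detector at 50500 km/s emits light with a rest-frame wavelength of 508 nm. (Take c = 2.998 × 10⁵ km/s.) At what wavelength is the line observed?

428.6 nm

β = v/c = 50500/299800 = 0.1684.
Relativistic Doppler for wavelength: λ' = λ₀ · √((1 − β)/(1 + β)).
λ' = 508 × √(0.8316/1.1684) = 508 × 0.84361 ≈ 428.6 nm.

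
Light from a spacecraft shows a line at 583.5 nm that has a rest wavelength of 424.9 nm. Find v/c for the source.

λ'/λ₀ = 1.3733 > 1 (redshift), so the source is receding.
λ'/λ₀ = √((1 + β)/(1 − β)) for a receding source ⇒ β = (r² − 1)/(r² + 1) with r = λ'/λ₀.
β = (1.8859 − 1)/(1.8859 + 1) ≈ 0.307.

0.307c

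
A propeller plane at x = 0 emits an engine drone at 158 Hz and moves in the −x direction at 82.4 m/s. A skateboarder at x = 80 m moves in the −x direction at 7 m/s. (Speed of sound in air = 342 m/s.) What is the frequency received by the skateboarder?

130 Hz

The observer lies on the +x side, so the source is heading away from the observer and the observer is heading toward the source.
General Doppler shift: f' = f · (v + v_o)/(v + v_s).
f' = 158 × (342 + 7)/(342 + 82.4) = 158 × 349/424.4 ≈ 130 Hz.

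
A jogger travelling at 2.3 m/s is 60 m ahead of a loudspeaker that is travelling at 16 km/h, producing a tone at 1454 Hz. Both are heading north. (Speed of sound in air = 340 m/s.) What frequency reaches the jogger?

1463 Hz

16 km/h = 4.444 m/s.
The jogger is ahead, so the loudspeaker is moving toward it while the jogger is moving away from the loudspeaker.
General Doppler shift: f' = f · (v − v_o)/(v − v_s).
f' = 1454 × (340 − 2.3)/(340 − 4.444) = 1454 × 337.7/335.56 ≈ 1463 Hz.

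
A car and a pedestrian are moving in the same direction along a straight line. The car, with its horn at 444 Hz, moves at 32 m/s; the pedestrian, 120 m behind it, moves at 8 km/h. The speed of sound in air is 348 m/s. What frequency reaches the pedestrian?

409 Hz

8 km/h = 2.222 m/s.
The pedestrian is behind, so the car is moving away from it while the pedestrian is moving toward the car.
With source receding and observer approaching, f' = f · (v + v_o)/(v + v_s).
f' = 444 × (348 + 2.222)/(348 + 32) = 444 × 350.22/380 ≈ 409 Hz.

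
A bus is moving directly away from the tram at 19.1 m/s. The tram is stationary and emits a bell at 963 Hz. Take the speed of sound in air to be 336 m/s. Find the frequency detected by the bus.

908 Hz

Moving observer, stationary source: f' = f · (v − v_o)/v.
f' = 963 × (336 − 19.1)/336 = 963 × 316.9/336 ≈ 908 Hz.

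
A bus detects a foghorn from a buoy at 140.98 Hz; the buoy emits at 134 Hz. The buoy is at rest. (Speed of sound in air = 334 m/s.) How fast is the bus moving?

f' > f, so the bus is approaching.
f' = f · (v + v_o)/v ⇒ v_o = v · |f'/f − 1|.
v_o = 334 × |140.98/134 − 1| = 334 × 0.05209 ≈ 17.4 m/s.

17.4 m/s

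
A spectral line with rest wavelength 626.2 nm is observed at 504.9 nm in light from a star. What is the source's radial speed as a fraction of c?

0.212

λ'/λ₀ = 0.8063 < 1 (blueshift), so the source is approaching.
λ'/λ₀ = √((1 − β)/(1 + β)) for an approaching source ⇒ β = (1 − r²)/(1 + r²) with r = λ'/λ₀.
β = (1 − 0.6501)/(1 + 0.6501) ≈ 0.212.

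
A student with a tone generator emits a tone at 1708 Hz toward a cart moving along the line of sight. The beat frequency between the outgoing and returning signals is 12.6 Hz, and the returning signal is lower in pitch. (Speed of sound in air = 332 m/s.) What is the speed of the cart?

Double Doppler shift off a moving reflector: f₂ = f₀ · (v + u)/(v − u) (u > 0 toward emitter).
Returning signal is lower, so f₂ = f₀ − Δf = 1708 − 12.6 = 1695.4 Hz.
Rearranging, u = v · (f₂ − f₀)/(f₂ + f₀) = 332 × -12.6/3403.4 ≈ -1.23 m/s.
So the cart is moving at 1.23 m/s away from the emitter.

1.23 m/s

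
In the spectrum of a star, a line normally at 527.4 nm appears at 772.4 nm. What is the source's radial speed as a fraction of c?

0.364c

λ'/λ₀ = 1.4645 > 1 (redshift), so the source is receding.
λ'/λ₀ = √((1 + β)/(1 − β)) for a receding source ⇒ β = (r² − 1)/(r² + 1) with r = λ'/λ₀.
β = (2.1449 − 1)/(2.1449 + 1) ≈ 0.364.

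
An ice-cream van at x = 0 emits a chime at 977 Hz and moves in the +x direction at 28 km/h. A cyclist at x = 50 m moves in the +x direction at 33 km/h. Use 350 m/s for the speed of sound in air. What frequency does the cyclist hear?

28 km/h = 7.778 m/s; 33 km/h = 9.167 m/s.
The observer lies on the +x side, so the source is heading toward the observer and the observer is heading away from the source.
Both move, so f' = f · (v − v_o)/(v − v_s).
f' = 977 × (350 − 9.167)/(350 − 7.778) = 977 × 340.83/342.22 ≈ 973 Hz.

973 Hz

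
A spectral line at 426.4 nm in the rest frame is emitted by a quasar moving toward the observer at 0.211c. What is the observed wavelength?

Relativistic Doppler for wavelength: λ' = λ₀ · √((1 − β)/(1 + β)).
λ' = 426.4 × √(0.7890/1.2110) = 426.4 × 0.80717 ≈ 344.2 nm.

344.2 nm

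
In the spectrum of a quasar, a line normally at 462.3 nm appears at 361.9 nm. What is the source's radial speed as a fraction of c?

0.240c

λ'/λ₀ = 0.7828 < 1 (blueshift), so the source is approaching.
λ'/λ₀ = √((1 − β)/(1 + β)) for an approaching source ⇒ β = (1 − r²)/(1 + r²) with r = λ'/λ₀.
β = (1 − 0.6128)/(1 + 0.6128) ≈ 0.240.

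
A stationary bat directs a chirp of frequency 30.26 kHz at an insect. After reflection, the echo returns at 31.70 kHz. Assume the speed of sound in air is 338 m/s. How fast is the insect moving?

Double Doppler shift off a moving reflector: f₂ = f₀ · (v + u)/(v − u) (u > 0 toward emitter).
Rearranging, u = v · (f₂ − f₀)/(f₂ + f₀) = 338 × 1.44/61.96 ≈ 7.9 m/s.
So the insect is moving at 7.9 m/s toward the emitter.

7.9 m/s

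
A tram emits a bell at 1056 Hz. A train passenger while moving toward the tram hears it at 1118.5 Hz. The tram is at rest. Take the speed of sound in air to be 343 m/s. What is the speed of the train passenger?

f' = f · (v + v_o)/v ⇒ v_o = v · |f'/f − 1|.
v_o = 343 × |1118.5/1056 − 1| = 343 × 0.05919 ≈ 20.3 m/s.

20.3 m/s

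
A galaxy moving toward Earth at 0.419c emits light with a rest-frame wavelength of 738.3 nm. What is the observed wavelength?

472.4 nm

Relativistic Doppler for wavelength: λ' = λ₀ · √((1 − β)/(1 + β)).
λ' = 738.3 × √(0.5810/1.4190) = 738.3 × 0.63988 ≈ 472.4 nm.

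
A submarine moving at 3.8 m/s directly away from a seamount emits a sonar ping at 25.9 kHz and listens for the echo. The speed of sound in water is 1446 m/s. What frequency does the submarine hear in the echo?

25.8 kHz

The seamount receives the sound from a moving source: f₁ = f₀ · v/(v + v_e) = 25.9 × 1446/1449.8 ≈ 25.8 kHz.
On the return leg the submarine is a moving observer: f₂ = f₁ · (v − v_e)/v = 25.8 × 1442.2/1446 ≈ 25.8 kHz.
Equivalently f₂ = f₀ · (v − v_e)/(v + v_e).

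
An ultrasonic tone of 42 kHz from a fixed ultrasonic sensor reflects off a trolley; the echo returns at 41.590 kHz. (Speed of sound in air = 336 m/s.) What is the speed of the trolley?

1.65 m/s

Double Doppler shift off a moving reflector: f₂ = f₀ · (v + u)/(v − u) (u > 0 toward emitter).
Rearranging, u = v · (f₂ − f₀)/(f₂ + f₀) = 336 × -0.410/83.590 ≈ -1.65 m/s.
So the trolley is moving at 1.65 m/s away from the emitter.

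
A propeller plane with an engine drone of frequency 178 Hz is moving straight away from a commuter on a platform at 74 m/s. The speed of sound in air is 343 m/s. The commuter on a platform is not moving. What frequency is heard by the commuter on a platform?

Only the source moves, away from the listener, so f' = f · v/(v + v_s).
f' = 178 × 343/(343 + 74) = 178 × 343/417 ≈ 146 Hz.

146 Hz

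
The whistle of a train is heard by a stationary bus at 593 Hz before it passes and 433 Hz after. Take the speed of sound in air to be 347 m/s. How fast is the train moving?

f₁/f₂ = (v + v_s)/(v − v_s), so v_s = v · (f₁ − f₂)/(f₁ + f₂).
v_s = 347 × (593 − 433)/(593 + 433) = 347 × 160/1026 ≈ 54 m/s.

54 m/s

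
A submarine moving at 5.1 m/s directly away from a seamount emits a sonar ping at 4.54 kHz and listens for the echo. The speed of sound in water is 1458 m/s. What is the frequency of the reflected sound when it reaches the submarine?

4.51 kHz

The seamount receives the sound from a moving source: f₁ = f₀ · v/(v + v_e) = 4.54 × 1458/1463.1 ≈ 4.52 kHz.
On the return leg the submarine is a moving observer: f₂ = f₁ · (v − v_e)/v = 4.52 × 1452.9/1458 ≈ 4.51 kHz.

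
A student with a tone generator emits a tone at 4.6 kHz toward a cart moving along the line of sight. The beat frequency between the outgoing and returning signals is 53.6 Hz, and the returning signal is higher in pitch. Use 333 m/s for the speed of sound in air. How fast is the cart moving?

1.93 m/s

Double Doppler shift off a moving reflector: f₂ = f₀ · (v + u)/(v − u) (u > 0 toward emitter).
Returning signal is higher, so f₂ = f₀ + Δf = 4600 + 53.6 = 4653.6 Hz.
Rearranging, u = v · (f₂ − f₀)/(f₂ + f₀) = 333 × 53.6/9253.6 ≈ 1.93 m/s.
So the cart is moving at 1.93 m/s toward the emitter.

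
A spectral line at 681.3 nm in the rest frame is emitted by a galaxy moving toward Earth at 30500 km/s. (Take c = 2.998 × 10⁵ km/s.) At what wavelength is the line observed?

615.2 nm

β = v/c = 30500/299800 = 0.1017.
Relativistic Doppler for wavelength: λ' = λ₀ · √((1 − β)/(1 + β)).
λ' = 681.3 × √(0.8983/1.1017) = 681.3 × 0.90295 ≈ 615.2 nm.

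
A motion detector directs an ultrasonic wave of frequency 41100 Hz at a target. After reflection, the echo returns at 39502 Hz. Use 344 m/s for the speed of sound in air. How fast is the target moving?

6.8 m/s

Double Doppler shift off a moving reflector: f₂ = f₀ · (v + u)/(v − u) (u > 0 toward emitter).
Rearranging, u = v · (f₂ − f₀)/(f₂ + f₀) = 344 × -1598/80602 ≈ -6.8 m/s.
So the target is moving at 6.8 m/s away from the emitter.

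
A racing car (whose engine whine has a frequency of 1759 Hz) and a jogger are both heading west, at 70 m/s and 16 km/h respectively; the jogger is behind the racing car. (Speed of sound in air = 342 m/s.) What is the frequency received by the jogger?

1479 Hz

16 km/h = 4.444 m/s.
The jogger is behind, so the racing car is moving away from it while the jogger is moving toward the racing car.
General Doppler shift: f' = f · (v + v_o)/(v + v_s).
f' = 1759 × (342 + 4.444)/(342 + 70) = 1759 × 346.44/412 ≈ 1479 Hz.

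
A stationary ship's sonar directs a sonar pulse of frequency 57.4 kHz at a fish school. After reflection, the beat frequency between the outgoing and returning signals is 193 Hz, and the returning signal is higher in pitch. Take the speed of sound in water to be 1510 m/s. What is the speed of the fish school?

2.53 m/s

Double Doppler shift off a moving reflector: f₂ = f₀ · (v + u)/(v − u) (u > 0 toward emitter).
Returning signal is higher, so f₂ = f₀ + Δf = 57400 + 193 = 57593 Hz.
Rearranging, u = v · (f₂ − f₀)/(f₂ + f₀) = 1510 × 193/114993 ≈ 2.53 m/s.
So the fish school is moving at 2.53 m/s toward the emitter.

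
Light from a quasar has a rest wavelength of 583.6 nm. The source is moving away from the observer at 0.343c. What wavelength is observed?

834.4 nm

Relativistic Doppler for wavelength: λ' = λ₀ · √((1 + β)/(1 − β)).
λ' = 583.6 × √(1.3430/0.6570) = 583.6 × 1.42973 ≈ 834.4 nm.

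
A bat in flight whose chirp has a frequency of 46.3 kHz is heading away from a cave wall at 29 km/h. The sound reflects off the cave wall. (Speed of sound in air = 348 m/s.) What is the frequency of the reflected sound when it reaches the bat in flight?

44.2 kHz

29 km/h = 8.056 m/s.
The cave wall receives the sound from a moving source: f₁ = f₀ · v/(v + v_e) = 46.3 × 348/356.06 ≈ 45.3 kHz.
On the return leg the bat in flight is a moving observer: f₂ = f₁ · (v − v_e)/v = 45.3 × 339.94/348 ≈ 44.2 kHz.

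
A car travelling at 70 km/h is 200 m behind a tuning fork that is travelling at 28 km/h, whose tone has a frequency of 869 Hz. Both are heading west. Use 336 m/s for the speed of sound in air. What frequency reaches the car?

28 km/h = 7.778 m/s; 70 km/h = 19.44 m/s.
The car is behind, so the tuning fork is moving away from it while the car is moving toward the tuning fork.
General Doppler shift: f' = f · (v + v_o)/(v + v_s).
f' = 869 × (336 + 19.44)/(336 + 7.778) = 869 × 355.44/343.78 ≈ 898 Hz.

898 Hz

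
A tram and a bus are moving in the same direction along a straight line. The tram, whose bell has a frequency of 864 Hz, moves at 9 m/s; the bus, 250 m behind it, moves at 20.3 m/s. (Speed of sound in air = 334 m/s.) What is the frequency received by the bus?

892 Hz

The bus is behind, so the tram is moving away from it while the bus is moving toward the tram.
Both move, so f' = f · (v + v_o)/(v + v_s).
f' = 864 × (334 + 20.3)/(334 + 9) = 864 × 354.3/343 ≈ 892 Hz.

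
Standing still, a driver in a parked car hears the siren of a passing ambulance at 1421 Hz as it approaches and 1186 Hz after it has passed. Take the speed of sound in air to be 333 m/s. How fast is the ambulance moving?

f₁/f₂ = (v + v_s)/(v − v_s), so v_s = v · (f₁ − f₂)/(f₁ + f₂).
v_s = 333 × (1421 − 1186)/(1421 + 1186) = 333 × 235/2607 ≈ 30 m/s.

30 m/s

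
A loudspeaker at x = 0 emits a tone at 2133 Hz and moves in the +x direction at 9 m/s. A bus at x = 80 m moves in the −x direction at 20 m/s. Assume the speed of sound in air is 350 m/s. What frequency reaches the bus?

2314 Hz

The observer lies on the +x side, so the source is heading toward the observer and the observer is heading toward the source.
General Doppler shift: f' = f · (v + v_o)/(v − v_s).
f' = 2133 × (350 + 20)/(350 − 9) = 2133 × 370/341 ≈ 2314 Hz.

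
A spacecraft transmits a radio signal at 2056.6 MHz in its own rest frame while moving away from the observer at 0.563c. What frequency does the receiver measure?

Relativistic Doppler for frequency: f' = f₀ · √((1 − β)/(1 + β)).
f' = 2056.6 × √(0.4370/1.5630) = 2056.6 × 0.52876 ≈ 1087.5 MHz.

1087.5 MHz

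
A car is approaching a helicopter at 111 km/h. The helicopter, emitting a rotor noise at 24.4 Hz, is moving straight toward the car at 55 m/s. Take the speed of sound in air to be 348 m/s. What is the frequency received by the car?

31.5 Hz

111 km/h = 30.83 m/s.
With source approaching and observer approaching, f' = f · (v + v_o)/(v − v_s).
f' = 24.4 × (348 + 30.83)/(348 − 55) = 24.4 × 378.83/293 ≈ 31.5 Hz.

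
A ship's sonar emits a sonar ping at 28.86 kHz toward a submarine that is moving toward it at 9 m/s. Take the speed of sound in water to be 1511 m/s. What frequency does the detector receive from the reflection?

The submarine first receives the wave as a moving observer: f₁ = f₀ · (v + u)/v = 28.86 × (1511 + 9)/1511 ≈ 29.0 kHz.
The reflection then acts as a moving source: f₂ = f₁ · v/(v − u) ≈ 29.2 kHz.

29.2 kHz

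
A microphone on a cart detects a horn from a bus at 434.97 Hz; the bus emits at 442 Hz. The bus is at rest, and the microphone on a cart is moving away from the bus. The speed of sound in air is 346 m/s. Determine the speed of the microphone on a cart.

f' = f · (v − v_o)/v ⇒ v_o = v · |f'/f − 1|.
v_o = 346 × |434.97/442 − 1| = 346 × 0.0159 ≈ 5.5 m/s.

5.5 m/s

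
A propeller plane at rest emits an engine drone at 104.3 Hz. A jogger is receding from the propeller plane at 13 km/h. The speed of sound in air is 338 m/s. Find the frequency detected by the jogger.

103 Hz

13 km/h = 3.611 m/s.
Only the observer moves, away from the source, so f' = f · (v − v_o)/v.
f' = 104.3 × (338 − 3.611)/338 = 104.3 × 334.39/338 ≈ 103 Hz.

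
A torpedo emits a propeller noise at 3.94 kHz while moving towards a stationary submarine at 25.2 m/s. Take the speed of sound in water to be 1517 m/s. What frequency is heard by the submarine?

4.01 kHz

Moving source, stationary observer: f' = f · v/(v − v_s) since the source is approaching.
f' = 3.94 × 1517/(1517 − 25.2) = 3.94 × 1517/1492 ≈ 4.01 kHz.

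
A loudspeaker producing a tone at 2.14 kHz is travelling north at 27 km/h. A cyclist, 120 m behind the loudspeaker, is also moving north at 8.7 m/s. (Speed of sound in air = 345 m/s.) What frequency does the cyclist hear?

27 km/h = 7.5 m/s.
The cyclist is behind, so the loudspeaker is moving away from it while the cyclist is moving toward the loudspeaker.
Both move, so f' = f · (v + v_o)/(v + v_s).
f' = 2.14 × (345 + 8.7)/(345 + 7.5) = 2.14 × 353.7/352.5 ≈ 2.15 kHz.

2.15 kHz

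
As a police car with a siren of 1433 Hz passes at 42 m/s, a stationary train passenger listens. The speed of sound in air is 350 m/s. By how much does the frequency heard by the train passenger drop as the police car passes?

Approaching: f₁ = f · v/(v − v_s) = 1433 × 350/308 ≈ 1628 Hz.
Receding: f₂ = f · v/(v + v_s) = 1433 × 350/392 ≈ 1279 Hz.
Drop: f₁ − f₂ = 2f·v·v_s/(v² − v_s²) = 2 × 1433 × 350 × 42/(350² − 42²) ≈ 349 Hz.

349 Hz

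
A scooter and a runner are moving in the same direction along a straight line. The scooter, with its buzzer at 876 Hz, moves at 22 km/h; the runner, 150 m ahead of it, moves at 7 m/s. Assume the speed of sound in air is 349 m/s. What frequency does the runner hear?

874 Hz

22 km/h = 6.111 m/s.
The runner is ahead, so the scooter is moving toward it while the runner is moving away from the scooter.
Both move, so f' = f · (v − v_o)/(v − v_s).
f' = 876 × (349 − 7)/(349 − 6.111) = 876 × 342/342.89 ≈ 874 Hz.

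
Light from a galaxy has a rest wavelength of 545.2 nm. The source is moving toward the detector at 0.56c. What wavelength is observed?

289.5 nm

Relativistic Doppler for wavelength: λ' = λ₀ · √((1 − β)/(1 + β)).
λ' = 545.2 × √(0.4400/1.5600) = 545.2 × 0.53109 ≈ 289.5 nm.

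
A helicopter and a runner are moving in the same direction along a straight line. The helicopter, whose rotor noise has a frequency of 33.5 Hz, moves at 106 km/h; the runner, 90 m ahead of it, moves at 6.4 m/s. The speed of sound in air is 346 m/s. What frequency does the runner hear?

106 km/h = 29.44 m/s.
The runner is ahead, so the helicopter is moving toward it while the runner is moving away from the helicopter.
With source approaching and observer receding, f' = f · (v − v_o)/(v − v_s).
f' = 33.5 × (346 − 6.4)/(346 − 29.44) = 33.5 × 339.6/316.56 ≈ 35.9 Hz.

35.9 Hz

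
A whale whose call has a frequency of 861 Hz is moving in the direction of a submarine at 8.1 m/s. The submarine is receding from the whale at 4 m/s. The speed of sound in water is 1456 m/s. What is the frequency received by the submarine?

Both move, so f' = f · (v − v_o)/(v − v_s).
f' = 861 × (1456 − 4)/(1456 − 8.1) = 861 × 1452/1447.9 ≈ 863 Hz.

863 Hz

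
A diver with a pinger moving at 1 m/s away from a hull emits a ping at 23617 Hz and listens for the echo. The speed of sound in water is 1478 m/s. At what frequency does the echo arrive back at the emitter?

The hull receives the sound from a moving source: f₁ = f₀ · v/(v + v_e) = 23617 × 1478/1479 ≈ 23601 Hz.
On the return leg the diver with a pinger is a moving observer: f₂ = f₁ · (v − v_e)/v = 23601 × 1477/1478 ≈ 23585 Hz.
Equivalently f₂ = f₀ · (v − v_e)/(v + v_e).

23585 Hz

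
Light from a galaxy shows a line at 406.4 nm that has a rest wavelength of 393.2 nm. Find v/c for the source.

0.033

λ'/λ₀ = 1.0336 > 1 (redshift), so the source is receding.
λ'/λ₀ = √((1 + β)/(1 − β)) for a receding source ⇒ β = (r² − 1)/(r² + 1) with r = λ'/λ₀.
β = (1.0683 − 1)/(1.0683 + 1) ≈ 0.033.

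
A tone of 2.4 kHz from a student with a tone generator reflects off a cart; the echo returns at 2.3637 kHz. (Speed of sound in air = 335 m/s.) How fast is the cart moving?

Double Doppler shift off a moving reflector: f₂ = f₀ · (v + u)/(v − u) (u > 0 toward emitter).
Rearranging, u = v · (f₂ − f₀)/(f₂ + f₀) = 335 × -0.0363/4.7637 ≈ -2.55 m/s.
So the cart is moving at 2.55 m/s away from the emitter.

2.55 m/s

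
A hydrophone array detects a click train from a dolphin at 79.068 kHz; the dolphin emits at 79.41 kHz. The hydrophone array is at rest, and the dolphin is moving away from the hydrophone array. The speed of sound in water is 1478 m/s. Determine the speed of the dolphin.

6.4 m/s

f' = f · v/(v + v_s) ⇒ v_s = v · |1 − f/f'|.
v_s = 1478 × |1 − 79.41/79.068| = 1478 × 0.004325 ≈ 6.4 m/s.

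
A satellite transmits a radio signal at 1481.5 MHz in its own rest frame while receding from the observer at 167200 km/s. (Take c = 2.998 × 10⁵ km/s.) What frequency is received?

β = v/c = 167200/299800 = 0.5577.
Relativistic Doppler for frequency: f' = f₀ · √((1 − β)/(1 + β)).
f' = 1481.5 × √(0.4423/1.5577) = 1481.5 × 0.53286 ≈ 789.4 MHz.

789.4 MHz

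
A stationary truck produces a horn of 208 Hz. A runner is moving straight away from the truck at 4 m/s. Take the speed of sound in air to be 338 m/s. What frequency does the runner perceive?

206 Hz

Moving observer, stationary source: f' = f · (v − v_o)/v.
f' = 208 × (338 − 4)/338 = 208 × 334/338 ≈ 206 Hz.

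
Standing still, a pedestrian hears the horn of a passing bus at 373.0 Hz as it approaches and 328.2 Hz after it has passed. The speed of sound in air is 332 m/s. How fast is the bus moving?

f₁/f₂ = (v + v_s)/(v − v_s), so v_s = v · (f₁ − f₂)/(f₁ + f₂).
v_s = 332 × (373.0 − 328.2)/(373.0 + 328.2) = 332 × 44.8/701.2 ≈ 21.2 m/s.

21.2 m/s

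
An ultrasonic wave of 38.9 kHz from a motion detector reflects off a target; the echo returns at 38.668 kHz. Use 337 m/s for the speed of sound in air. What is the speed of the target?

1.01 m/s

Double Doppler shift off a moving reflector: f₂ = f₀ · (v + u)/(v − u) (u > 0 toward emitter).
Rearranging, u = v · (f₂ − f₀)/(f₂ + f₀) = 337 × -0.232/77.568 ≈ -1.01 m/s.
So the target is moving at 1.01 m/s away from the emitter.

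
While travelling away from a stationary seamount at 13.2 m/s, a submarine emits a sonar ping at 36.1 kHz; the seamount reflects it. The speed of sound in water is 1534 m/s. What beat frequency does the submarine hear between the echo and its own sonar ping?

The seamount receives the sound from a moving source: f₁ = f₀ · v/(v + v_e) = 36.1 × 1534/1547.2 ≈ 35.792 kHz.
On the return leg the submarine is a moving observer: f₂ = f₁ · (v − v_e)/v = 35.792 × 1520.8/1534 ≈ 35.484 kHz.
Beat against the emitted tone (with f₀ = 36100 Hz): |f₂ − f₀| = 2v_e·f₀/(v + v_e) = 2 × 13.2 × 36100/1547.2 ≈ 616 Hz.

616 Hz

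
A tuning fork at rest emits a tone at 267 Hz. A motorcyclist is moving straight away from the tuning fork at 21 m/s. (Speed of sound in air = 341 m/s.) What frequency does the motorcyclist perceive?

Moving observer, stationary source: f' = f · (v − v_o)/v.
f' = 267 × (341 − 21)/341 = 267 × 320/341 ≈ 251 Hz.

251 Hz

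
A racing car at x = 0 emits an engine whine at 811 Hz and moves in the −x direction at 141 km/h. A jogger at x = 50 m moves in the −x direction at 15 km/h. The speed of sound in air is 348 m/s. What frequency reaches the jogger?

738 Hz

141 km/h = 39.17 m/s; 15 km/h = 4.167 m/s.
The observer lies on the +x side, so the source is heading away from the observer and the observer is heading toward the source.
With source receding and observer approaching, f' = f · (v + v_o)/(v + v_s).
f' = 811 × (348 + 4.167)/(348 + 39.17) = 811 × 352.17/387.17 ≈ 738 Hz.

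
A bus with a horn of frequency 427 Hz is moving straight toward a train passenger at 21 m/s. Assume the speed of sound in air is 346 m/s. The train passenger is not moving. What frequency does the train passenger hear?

455 Hz

With the source moving toward a stationary observer, f' = f · v/(v − v_s).
f' = 427 × 346/(346 − 21) = 427 × 346/325 ≈ 455 Hz.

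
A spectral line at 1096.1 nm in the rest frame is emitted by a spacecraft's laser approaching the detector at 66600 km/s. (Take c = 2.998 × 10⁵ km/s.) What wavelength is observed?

874.5 nm

β = v/c = 66600/299800 = 0.2221.
Relativistic Doppler for wavelength: λ' = λ₀ · √((1 − β)/(1 + β)).
λ' = 1096.1 × √(0.7779/1.2221) = 1096.1 × 0.79779 ≈ 874.5 nm.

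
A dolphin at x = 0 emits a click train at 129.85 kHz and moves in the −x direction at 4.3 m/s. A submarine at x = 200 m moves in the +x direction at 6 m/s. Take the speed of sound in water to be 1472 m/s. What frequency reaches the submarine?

The observer lies on the +x side, so the source is heading away from the observer and the observer is heading away from the source.
General Doppler shift: f' = f · (v − v_o)/(v + v_s).
f' = 129.85 × (1472 − 6)/(1472 + 4.3) = 129.85 × 1466/1476.3 ≈ 128.9 kHz.

128.9 kHz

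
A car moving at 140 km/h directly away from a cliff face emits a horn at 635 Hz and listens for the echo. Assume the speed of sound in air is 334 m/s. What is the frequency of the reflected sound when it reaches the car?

140 km/h = 38.89 m/s.
The cliff face receives the sound from a moving source: f₁ = f₀ · v/(v + v_e) = 635 × 334/372.89 ≈ 569 Hz.
On the return leg the car is a moving observer: f₂ = f₁ · (v − v_e)/v = 569 × 295.11/334 ≈ 503 Hz.
Equivalently f₂ = f₀ · (v − v_e)/(v + v_e).

503 Hz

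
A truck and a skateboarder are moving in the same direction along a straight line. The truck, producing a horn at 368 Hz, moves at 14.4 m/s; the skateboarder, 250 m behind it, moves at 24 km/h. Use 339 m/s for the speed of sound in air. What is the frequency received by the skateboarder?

24 km/h = 6.667 m/s.
The skateboarder is behind, so the truck is moving away from it while the skateboarder is moving toward the truck.
General Doppler shift: f' = f · (v + v_o)/(v + v_s).
f' = 368 × (339 + 6.667)/(339 + 14.4) = 368 × 345.67/353.4 ≈ 360 Hz.

360 Hz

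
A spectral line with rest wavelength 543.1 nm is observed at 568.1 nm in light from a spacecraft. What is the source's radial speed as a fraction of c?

0.045

λ'/λ₀ = 1.0460 > 1 (redshift), so the source is receding.
λ'/λ₀ = √((1 + β)/(1 − β)) for a receding source ⇒ β = (r² − 1)/(r² + 1) with r = λ'/λ₀.
β = (1.0942 − 1)/(1.0942 + 1) ≈ 0.045.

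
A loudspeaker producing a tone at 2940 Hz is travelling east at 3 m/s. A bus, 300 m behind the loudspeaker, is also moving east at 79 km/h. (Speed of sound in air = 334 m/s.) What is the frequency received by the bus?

3105 Hz

79 km/h = 21.94 m/s.
The bus is behind, so the loudspeaker is moving away from it while the bus is moving toward the loudspeaker.
Both move, so f' = f · (v + v_o)/(v + v_s).
f' = 2940 × (334 + 21.94)/(334 + 3) = 2940 × 355.94/337 ≈ 3105 Hz.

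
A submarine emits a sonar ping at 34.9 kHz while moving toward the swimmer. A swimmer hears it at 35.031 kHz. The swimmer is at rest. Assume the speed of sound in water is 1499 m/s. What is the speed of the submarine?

5.6 m/s

f' = f · v/(v − v_s) ⇒ v_s = v · |1 − f/f'|.
v_s = 1499 × |1 − 34.9/35.031| = 1499 × 0.00374 ≈ 5.6 m/s.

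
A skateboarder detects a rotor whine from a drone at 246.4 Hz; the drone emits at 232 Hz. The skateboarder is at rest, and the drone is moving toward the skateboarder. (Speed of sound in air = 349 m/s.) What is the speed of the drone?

f' = f · v/(v − v_s) ⇒ v_s = v · |1 − f/f'|.
v_s = 349 × |1 − 232/246.4| = 349 × 0.05844 ≈ 20.4 m/s.

20.4 m/s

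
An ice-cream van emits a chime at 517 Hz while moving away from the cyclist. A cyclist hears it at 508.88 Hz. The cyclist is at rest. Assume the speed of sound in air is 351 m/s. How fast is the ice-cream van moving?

5.6 m/s

f' = f · v/(v + v_s) ⇒ v_s = v · |1 − f/f'|.
v_s = 351 × |1 − 517/508.88| = 351 × 0.01596 ≈ 5.6 m/s.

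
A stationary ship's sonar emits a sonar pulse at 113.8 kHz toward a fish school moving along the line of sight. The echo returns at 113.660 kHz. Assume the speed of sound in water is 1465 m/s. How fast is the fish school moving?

Double Doppler shift off a moving reflector: f₂ = f₀ · (v + u)/(v − u) (u > 0 toward emitter).
Rearranging, u = v · (f₂ − f₀)/(f₂ + f₀) = 1465 × -0.140/227.460 ≈ -0.90 m/s.
So the fish school is moving at 0.90 m/s away from the emitter.

0.90 m/s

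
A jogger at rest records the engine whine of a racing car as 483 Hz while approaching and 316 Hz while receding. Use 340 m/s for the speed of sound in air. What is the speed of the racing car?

f₁/f₂ = (v + v_s)/(v − v_s), so v_s = v · (f₁ − f₂)/(f₁ + f₂).
v_s = 340 × (483 − 316)/(483 + 316) = 340 × 167/799 ≈ 71 m/s.

71 m/s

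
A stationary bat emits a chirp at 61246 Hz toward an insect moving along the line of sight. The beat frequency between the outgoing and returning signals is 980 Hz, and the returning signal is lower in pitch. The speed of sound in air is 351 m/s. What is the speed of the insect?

Double Doppler shift off a moving reflector: f₂ = f₀ · (v + u)/(v − u) (u > 0 toward emitter).
Returning signal is lower, so f₂ = f₀ − Δf = 61246 − 980 = 60266 Hz.
Rearranging, u = v · (f₂ − f₀)/(f₂ + f₀) = 351 × -980/121512 ≈ -2.83 m/s.
So the insect is moving at 2.83 m/s away from the emitter.

2.83 m/s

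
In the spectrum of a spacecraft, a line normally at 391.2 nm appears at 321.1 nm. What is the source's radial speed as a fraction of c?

0.195c

λ'/λ₀ = 0.8208 < 1 (blueshift), so the source is approaching.
λ'/λ₀ = √((1 − β)/(1 + β)) for an approaching source ⇒ β = (1 − r²)/(1 + r²) with r = λ'/λ₀.
β = (1 − 0.6737)/(1 + 0.6737) ≈ 0.195.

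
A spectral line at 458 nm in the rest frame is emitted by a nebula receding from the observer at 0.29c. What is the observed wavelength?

617.3 nm

Relativistic Doppler for wavelength: λ' = λ₀ · √((1 + β)/(1 − β)).
λ' = 458 × √(1.2900/0.7100) = 458 × 1.34792 ≈ 617.3 nm.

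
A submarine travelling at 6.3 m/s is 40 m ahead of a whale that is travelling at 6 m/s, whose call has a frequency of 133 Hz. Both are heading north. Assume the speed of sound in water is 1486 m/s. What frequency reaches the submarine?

133 Hz

The submarine is ahead, so the whale is moving toward it while the submarine is moving away from the whale.
General Doppler shift: f' = f · (v − v_o)/(v − v_s).
f' = 133 × (1486 − 6.3)/(1486 − 6) = 133 × 1479.7/1480 ≈ 133 Hz.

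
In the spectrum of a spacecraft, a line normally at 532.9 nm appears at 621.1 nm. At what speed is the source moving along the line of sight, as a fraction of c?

0.152c

λ'/λ₀ = 1.1655 > 1 (redshift), so the source is receding.
λ'/λ₀ = √((1 + β)/(1 − β)) for a receding source ⇒ β = (r² − 1)/(r² + 1) with r = λ'/λ₀.
β = (1.3584 − 1)/(1.3584 + 1) ≈ 0.152.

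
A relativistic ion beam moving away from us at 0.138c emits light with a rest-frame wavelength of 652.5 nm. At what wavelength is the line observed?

749.7 nm

Relativistic Doppler for wavelength: λ' = λ₀ · √((1 + β)/(1 − β)).
λ' = 652.5 × √(1.1380/0.8620) = 652.5 × 1.14899 ≈ 749.7 nm.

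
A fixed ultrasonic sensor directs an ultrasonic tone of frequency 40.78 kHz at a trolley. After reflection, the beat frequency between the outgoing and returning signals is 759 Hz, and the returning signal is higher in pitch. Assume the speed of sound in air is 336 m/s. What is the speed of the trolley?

Double Doppler shift off a moving reflector: f₂ = f₀ · (v + u)/(v − u) (u > 0 toward emitter).
Returning signal is higher, so f₂ = f₀ + Δf = 40780 + 759 = 41539 Hz.
Rearranging, u = v · (f₂ − f₀)/(f₂ + f₀) = 336 × 759/82319 ≈ 3.1 m/s.
So the trolley is moving at 3.1 m/s toward the emitter.

3.1 m/s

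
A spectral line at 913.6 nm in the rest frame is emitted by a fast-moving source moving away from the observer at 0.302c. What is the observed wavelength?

1247.8 nm

Relativistic Doppler for wavelength: λ' = λ₀ · √((1 + β)/(1 − β)).
λ' = 913.6 × √(1.3020/0.6980) = 913.6 × 1.36577 ≈ 1247.8 nm.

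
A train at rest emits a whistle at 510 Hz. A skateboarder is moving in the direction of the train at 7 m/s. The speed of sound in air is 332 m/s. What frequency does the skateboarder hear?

521 Hz

Only the observer moves, toward the source, so f' = f · (v + v_o)/v.
f' = 510 × (332 + 7)/332 = 510 × 339/332 ≈ 521 Hz.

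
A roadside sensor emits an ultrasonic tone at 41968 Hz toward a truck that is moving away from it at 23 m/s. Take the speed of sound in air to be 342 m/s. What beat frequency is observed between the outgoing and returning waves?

At the truck (a moving observer), f₁ = f₀ · (v − u)/v = 41968 × 319/342 ≈ 39146 Hz.
The reflection then acts as a moving source: f₂ = f₁ · v/(v + u) ≈ 36679 Hz.
Equivalently f₂ = f₀ · (v − u)/(v + u).
Beat frequency: |f₂ − f₀| = 2u·f₀/(v + u) = 2 × 23 × 41968/365 ≈ 5289 Hz.

5289 Hz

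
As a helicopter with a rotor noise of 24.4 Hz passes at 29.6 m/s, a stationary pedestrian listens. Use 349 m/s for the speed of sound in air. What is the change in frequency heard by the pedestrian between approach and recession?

Approaching: f₁ = f · v/(v − v_s) = 24.4 × 349/319.4 ≈ 26.66 Hz.
Receding: f₂ = f · v/(v + v_s) = 24.4 × 349/378.6 ≈ 22.49 Hz.
Drop: f₁ − f₂ = 2f·v·v_s/(v² − v_s²) = 2 × 24.4 × 349 × 29.6/(349² − 29.6²) ≈ 4.17 Hz.

4.17 Hz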